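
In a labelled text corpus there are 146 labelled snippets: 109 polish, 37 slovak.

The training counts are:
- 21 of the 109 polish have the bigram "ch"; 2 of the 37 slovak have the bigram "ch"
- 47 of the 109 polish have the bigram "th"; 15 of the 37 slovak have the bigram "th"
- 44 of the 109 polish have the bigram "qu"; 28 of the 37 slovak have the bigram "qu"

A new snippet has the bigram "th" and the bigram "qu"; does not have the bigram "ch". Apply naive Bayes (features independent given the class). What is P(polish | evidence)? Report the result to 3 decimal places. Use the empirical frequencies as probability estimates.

polish: (109/146) × (88/109) × (47/109) × (44/109) ≈ 0.104913
slovak: (37/146) × (35/37) × (15/37) × (28/37) ≈ 0.0735463
P(polish | x) = 0.104913 / 0.1784593 ≈ 0.588

0.588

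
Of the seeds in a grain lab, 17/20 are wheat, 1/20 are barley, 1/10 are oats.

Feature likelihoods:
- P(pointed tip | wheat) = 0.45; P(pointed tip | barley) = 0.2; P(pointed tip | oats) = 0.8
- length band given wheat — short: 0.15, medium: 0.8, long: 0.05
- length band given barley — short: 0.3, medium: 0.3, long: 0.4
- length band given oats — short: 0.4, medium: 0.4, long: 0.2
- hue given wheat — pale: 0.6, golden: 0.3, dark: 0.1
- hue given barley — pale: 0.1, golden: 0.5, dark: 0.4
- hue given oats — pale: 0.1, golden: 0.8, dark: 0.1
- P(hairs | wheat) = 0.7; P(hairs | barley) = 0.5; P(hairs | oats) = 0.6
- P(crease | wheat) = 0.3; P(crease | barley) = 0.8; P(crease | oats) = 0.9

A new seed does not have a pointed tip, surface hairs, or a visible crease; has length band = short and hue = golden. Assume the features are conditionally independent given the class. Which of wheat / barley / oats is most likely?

wheat: 0.85 × (1−0.45) × 0.15 × 0.3 × (1−0.7) × (1−0.3) = 0.004417875
barley: 0.05 × (1−0.2) × 0.3 × 0.5 × (1−0.5) × (1−0.8) = 0.0006
oats: 0.1 × (1−0.8) × 0.4 × 0.8 × (1−0.6) × (1−0.9) = 0.000256
Highest score → wheat.

wheat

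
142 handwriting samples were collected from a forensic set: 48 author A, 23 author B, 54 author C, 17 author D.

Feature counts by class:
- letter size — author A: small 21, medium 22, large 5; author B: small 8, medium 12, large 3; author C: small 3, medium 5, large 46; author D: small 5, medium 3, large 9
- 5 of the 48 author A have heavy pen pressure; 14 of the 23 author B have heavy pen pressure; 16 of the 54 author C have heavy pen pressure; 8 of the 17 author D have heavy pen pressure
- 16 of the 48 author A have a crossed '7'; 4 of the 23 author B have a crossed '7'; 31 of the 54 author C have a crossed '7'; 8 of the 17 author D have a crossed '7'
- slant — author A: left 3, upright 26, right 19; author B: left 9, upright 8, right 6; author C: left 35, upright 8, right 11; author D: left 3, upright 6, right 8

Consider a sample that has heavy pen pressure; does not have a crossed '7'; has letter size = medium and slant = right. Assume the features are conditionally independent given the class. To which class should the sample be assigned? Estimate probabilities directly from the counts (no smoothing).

author B

author A: (48/142) × (22/48) × (5/48) × (32/48) × (19/48) ≈ 0.00425877
author B: (23/142) × (12/23) × (14/23) × (19/23) × (6/23) ≈ 0.0110852
author C: (54/142) × (5/54) × (16/54) × (23/54) × (11/54) ≈ 0.000905192
author D: (17/142) × (3/17) × (8/17) × (9/17) × (8/17) ≈ 0.0024769
Highest score → author B.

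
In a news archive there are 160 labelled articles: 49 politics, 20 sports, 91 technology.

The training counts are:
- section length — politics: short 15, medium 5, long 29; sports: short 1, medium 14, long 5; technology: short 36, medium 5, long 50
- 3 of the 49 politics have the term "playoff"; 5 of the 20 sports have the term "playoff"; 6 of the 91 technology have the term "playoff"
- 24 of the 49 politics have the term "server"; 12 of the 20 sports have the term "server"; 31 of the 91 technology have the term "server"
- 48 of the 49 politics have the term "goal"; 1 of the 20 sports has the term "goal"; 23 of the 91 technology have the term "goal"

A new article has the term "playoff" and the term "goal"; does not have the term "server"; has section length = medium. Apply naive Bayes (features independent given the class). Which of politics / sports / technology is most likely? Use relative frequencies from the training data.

politics

politics: (49/160) × (5/49) × (3/49) × (25/49) × (48/49) ≈ 0.000956234
sports: (20/160) × (14/20) × (5/20) × (8/20) × (1/20) = 0.0004375
technology: (91/160) × (5/91) × (6/91) × (60/91) × (23/91) ≈ 0.000343365
Highest score → politics.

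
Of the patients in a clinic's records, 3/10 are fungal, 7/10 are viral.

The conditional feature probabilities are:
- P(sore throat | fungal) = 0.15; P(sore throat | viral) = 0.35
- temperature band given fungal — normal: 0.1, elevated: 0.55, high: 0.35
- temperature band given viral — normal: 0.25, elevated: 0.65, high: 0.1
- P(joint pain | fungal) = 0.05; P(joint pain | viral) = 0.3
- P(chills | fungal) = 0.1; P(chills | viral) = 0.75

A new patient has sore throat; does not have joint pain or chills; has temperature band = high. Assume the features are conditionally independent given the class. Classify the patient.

fungal: 0.3 × 0.15 × 0.35 × (1−0.05) × (1−0.1) = 0.01346625
viral: 0.7 × 0.35 × 0.1 × (1−0.3) × (1−0.75) = 0.0042875
Highest score → fungal.

fungal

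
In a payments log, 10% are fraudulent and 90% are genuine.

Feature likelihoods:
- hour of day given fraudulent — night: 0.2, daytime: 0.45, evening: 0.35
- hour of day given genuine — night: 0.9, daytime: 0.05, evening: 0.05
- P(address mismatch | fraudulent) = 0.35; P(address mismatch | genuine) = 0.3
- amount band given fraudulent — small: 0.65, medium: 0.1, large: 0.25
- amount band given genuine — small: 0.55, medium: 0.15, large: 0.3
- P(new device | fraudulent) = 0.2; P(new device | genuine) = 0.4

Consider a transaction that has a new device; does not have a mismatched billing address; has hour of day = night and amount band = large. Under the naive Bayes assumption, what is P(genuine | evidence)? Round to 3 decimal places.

0.991

fraudulent: 0.1 × 0.2 × (1−0.35) × 0.25 × 0.2 = 0.00065
genuine: 0.9 × 0.9 × (1−0.3) × 0.3 × 0.4 = 0.06804
P(genuine | x) = 0.06804 / 0.06869 ≈ 0.991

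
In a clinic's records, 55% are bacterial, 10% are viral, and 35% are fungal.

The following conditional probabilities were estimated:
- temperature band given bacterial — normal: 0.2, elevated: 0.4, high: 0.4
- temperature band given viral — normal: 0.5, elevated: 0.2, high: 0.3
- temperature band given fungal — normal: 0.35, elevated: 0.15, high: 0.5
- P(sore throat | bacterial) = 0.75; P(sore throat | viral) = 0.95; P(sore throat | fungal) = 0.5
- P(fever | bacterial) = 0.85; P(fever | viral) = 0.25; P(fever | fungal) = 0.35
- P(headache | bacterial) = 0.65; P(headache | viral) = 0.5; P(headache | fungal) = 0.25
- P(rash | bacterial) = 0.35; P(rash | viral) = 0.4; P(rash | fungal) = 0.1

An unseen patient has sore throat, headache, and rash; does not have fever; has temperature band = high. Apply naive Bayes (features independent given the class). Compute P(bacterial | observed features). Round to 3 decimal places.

bacterial: 0.55 × 0.4 × 0.75 × (1−0.85) × 0.65 × 0.35 = 0.005630625
viral: 0.1 × 0.3 × 0.95 × (1−0.25) × 0.5 × 0.4 = 0.004275
fungal: 0.35 × 0.5 × 0.5 × (1−0.35) × 0.25 × 0.1 = 0.001421875
P(bacterial | x) = 0.005630625 / 0.0113275 ≈ 0.497

0.497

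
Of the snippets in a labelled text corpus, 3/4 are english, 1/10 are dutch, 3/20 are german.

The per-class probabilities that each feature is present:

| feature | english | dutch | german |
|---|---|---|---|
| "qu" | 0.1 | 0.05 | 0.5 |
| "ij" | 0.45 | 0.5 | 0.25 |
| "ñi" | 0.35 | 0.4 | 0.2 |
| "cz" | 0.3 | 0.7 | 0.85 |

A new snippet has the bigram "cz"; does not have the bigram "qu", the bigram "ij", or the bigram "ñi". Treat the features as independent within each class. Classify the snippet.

english

english: 0.75 × (1−0.1) × (1−0.45) × (1−0.35) × 0.3 = 0.07239375
dutch: 0.1 × (1−0.05) × (1−0.5) × (1−0.4) × 0.7 = 0.01995
german: 0.15 × (1−0.5) × (1−0.25) × (1−0.2) × 0.85 = 0.03825
Highest score → english.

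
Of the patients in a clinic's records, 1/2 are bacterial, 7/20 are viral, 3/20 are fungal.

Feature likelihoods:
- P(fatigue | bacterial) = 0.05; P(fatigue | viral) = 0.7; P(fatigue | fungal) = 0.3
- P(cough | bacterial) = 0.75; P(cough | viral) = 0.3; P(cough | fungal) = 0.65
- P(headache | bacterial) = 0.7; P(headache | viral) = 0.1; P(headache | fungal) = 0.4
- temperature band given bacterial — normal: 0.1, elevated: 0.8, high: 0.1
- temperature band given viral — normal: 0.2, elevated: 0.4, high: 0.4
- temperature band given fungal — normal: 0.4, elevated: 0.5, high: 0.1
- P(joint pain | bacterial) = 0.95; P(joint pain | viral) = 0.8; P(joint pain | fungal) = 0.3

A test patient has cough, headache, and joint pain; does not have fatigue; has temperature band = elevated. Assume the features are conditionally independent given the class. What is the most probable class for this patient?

bacterial

bacterial: 0.5 × (1−0.05) × 0.75 × 0.7 × 0.8 × 0.95 = 0.189525
viral: 0.35 × (1−0.7) × 0.3 × 0.1 × 0.4 × 0.8 = 0.001008
fungal: 0.15 × (1−0.3) × 0.65 × 0.4 × 0.5 × 0.3 = 0.004095
Highest score → bacterial.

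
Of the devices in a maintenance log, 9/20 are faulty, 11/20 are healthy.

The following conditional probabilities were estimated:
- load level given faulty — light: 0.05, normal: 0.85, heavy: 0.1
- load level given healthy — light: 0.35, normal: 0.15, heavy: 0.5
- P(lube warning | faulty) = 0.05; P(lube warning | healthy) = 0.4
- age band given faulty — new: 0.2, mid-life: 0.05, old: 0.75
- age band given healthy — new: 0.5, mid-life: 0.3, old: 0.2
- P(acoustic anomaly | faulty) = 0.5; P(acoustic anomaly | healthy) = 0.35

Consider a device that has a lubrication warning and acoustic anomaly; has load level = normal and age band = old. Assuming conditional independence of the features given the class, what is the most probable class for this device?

faulty: 0.45 × 0.85 × 0.05 × 0.75 × 0.5 = 0.007171875
healthy: 0.55 × 0.15 × 0.4 × 0.2 × 0.35 = 0.00231
Highest score → faulty.

faulty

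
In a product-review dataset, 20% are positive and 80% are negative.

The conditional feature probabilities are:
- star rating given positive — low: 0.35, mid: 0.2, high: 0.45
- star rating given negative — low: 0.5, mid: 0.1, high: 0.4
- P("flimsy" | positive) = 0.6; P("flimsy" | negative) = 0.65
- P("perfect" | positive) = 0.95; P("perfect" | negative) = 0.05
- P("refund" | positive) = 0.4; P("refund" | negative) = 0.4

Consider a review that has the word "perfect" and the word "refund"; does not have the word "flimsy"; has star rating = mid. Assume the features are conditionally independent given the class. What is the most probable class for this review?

positive: 0.2 × 0.2 × (1−0.6) × 0.95 × 0.4 = 0.00608
negative: 0.8 × 0.1 × (1−0.65) × 0.05 × 0.4 = 0.00056
Highest score → positive.

positive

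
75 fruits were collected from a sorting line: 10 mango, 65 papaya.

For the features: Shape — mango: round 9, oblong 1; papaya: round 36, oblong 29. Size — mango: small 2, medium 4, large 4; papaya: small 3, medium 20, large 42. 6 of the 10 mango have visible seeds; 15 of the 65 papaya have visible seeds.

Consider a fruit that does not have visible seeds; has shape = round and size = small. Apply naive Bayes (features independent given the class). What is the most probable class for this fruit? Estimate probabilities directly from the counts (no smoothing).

mango: (10/75) × (9/10) × (2/10) × (4/10) = 0.0096
papaya: (65/75) × (36/65) × (3/65) × (50/65) ≈ 0.0170414
Highest score → papaya.

papaya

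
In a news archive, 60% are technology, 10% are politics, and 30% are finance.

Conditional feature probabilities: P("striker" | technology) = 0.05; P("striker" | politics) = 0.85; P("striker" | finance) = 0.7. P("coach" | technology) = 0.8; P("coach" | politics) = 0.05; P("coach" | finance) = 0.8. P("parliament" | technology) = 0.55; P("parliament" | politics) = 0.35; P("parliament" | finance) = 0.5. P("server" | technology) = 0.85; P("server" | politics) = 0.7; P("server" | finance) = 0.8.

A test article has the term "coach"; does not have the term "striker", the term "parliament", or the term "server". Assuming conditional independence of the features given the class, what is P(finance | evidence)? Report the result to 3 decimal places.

technology: 0.6 × (1−0.05) × 0.8 × (1−0.55) × (1−0.85) = 0.03078
politics: 0.1 × (1−0.85) × 0.05 × (1−0.35) × (1−0.7) = 0.00014625
finance: 0.3 × (1−0.7) × 0.8 × (1−0.5) × (1−0.8) = 0.0072
P(finance | x) = 0.0072 / 0.03812625 ≈ 0.189

0.189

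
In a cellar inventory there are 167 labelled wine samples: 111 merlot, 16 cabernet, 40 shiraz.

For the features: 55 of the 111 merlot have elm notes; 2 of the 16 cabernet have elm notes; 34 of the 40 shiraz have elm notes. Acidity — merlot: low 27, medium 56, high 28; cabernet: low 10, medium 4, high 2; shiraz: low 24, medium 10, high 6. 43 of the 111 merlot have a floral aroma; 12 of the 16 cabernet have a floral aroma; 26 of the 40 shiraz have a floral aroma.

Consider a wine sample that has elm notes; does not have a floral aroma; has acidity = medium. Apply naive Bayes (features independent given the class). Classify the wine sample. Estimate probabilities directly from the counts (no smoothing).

merlot: (111/167) × (55/111) × (56/111) × (68/111) ≈ 0.101788
cabernet: (16/167) × (2/16) × (4/16) × (4/16) ≈ 0.000748503
shiraz: (40/167) × (34/40) × (10/40) × (14/40) ≈ 0.0178144
Highest score → merlot.

merlot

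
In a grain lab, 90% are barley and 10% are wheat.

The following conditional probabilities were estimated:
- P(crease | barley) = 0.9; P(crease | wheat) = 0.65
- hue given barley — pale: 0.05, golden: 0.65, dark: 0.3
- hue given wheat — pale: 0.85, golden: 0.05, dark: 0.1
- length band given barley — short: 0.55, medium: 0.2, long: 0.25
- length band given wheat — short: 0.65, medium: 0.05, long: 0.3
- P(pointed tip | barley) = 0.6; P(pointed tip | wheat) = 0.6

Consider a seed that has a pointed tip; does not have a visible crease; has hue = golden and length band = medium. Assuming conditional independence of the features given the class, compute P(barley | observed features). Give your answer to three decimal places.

0.993

barley: 0.9 × (1−0.9) × 0.65 × 0.2 × 0.6 = 0.00702
wheat: 0.1 × (1−0.65) × 0.05 × 0.05 × 0.6 = 0.0000525
P(barley | x) = 0.00702 / 0.0070725 ≈ 0.993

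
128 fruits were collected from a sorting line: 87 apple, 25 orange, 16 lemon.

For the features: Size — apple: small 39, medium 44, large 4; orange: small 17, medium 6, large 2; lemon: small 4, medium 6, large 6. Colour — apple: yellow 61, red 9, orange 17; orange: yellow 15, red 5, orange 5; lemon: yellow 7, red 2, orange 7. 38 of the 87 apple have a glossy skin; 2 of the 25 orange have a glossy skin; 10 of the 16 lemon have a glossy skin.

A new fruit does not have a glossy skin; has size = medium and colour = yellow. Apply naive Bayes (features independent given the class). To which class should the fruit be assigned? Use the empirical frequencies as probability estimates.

apple: (87/128) × (44/87) × (61/87) × (49/87) ≈ 0.135747
orange: (25/128) × (6/25) × (15/25) × (23/25) = 0.025875
lemon: (16/128) × (6/16) × (7/16) × (6/16) = 0.0076904296875
Highest score → apple.

apple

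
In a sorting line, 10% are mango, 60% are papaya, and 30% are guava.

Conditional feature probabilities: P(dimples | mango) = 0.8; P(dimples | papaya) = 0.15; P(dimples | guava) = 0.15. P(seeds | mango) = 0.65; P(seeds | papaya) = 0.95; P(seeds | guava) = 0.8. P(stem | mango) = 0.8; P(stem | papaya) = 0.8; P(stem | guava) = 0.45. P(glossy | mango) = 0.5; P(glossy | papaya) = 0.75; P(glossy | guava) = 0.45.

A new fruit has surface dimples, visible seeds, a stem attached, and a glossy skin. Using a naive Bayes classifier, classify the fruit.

papaya

mango: 0.1 × 0.8 × 0.65 × 0.8 × 0.5 = 0.0208
papaya: 0.6 × 0.15 × 0.95 × 0.8 × 0.75 = 0.0513
guava: 0.3 × 0.15 × 0.8 × 0.45 × 0.45 = 0.00729
Highest score → papaya.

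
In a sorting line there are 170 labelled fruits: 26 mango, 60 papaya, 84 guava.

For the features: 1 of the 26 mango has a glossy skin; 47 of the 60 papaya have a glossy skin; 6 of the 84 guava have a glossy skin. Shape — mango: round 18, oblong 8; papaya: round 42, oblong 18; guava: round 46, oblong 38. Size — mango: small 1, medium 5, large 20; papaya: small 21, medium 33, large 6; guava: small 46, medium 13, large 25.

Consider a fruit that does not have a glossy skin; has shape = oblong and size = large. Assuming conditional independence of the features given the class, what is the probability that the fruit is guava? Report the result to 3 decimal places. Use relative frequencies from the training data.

mango: (26/170) × (25/26) × (8/26) × (20/26) ≈ 0.0348068
papaya: (60/170) × (13/60) × (18/60) × (6/60) ≈ 0.00229412
guava: (84/170) × (78/84) × (38/84) × (25/84) ≈ 0.0617747
P(guava | x) = 0.0617747 / 0.09887562 ≈ 0.625

0.625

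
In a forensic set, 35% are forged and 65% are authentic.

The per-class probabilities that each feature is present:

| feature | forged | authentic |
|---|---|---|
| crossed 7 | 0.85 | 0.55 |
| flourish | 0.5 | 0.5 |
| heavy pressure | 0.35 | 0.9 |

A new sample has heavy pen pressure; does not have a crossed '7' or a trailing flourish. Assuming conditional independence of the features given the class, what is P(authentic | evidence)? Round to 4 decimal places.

forged: 0.35 × (1−0.85) × (1−0.5) × 0.35 = 0.0091875
authentic: 0.65 × (1−0.55) × (1−0.5) × 0.9 = 0.131625
P(authentic | x) = 0.131625 / 0.1408125 ≈ 0.9348

0.9348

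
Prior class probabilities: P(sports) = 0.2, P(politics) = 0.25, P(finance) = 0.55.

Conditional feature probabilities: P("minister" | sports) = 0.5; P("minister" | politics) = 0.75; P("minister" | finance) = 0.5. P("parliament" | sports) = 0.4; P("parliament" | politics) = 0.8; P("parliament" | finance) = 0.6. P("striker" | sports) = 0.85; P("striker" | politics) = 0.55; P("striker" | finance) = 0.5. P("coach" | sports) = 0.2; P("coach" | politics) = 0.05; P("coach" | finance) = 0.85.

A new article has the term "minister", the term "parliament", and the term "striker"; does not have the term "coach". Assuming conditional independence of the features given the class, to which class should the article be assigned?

politics

sports: 0.2 × 0.5 × 0.4 × 0.85 × (1−0.2) = 0.0272
politics: 0.25 × 0.75 × 0.8 × 0.55 × (1−0.05) = 0.078375
finance: 0.55 × 0.5 × 0.6 × 0.5 × (1−0.85) = 0.012375
Highest score → politics.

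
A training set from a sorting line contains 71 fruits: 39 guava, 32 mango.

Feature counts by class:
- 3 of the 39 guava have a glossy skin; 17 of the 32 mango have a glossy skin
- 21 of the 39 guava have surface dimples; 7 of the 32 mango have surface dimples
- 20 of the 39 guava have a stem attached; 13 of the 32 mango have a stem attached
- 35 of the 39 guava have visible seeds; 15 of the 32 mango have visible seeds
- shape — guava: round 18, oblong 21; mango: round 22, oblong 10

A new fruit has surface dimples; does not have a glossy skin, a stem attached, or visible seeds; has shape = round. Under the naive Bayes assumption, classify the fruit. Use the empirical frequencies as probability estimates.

guava: (39/71) × (36/39) × (21/39) × (19/39) × (4/39) × (18/39) ≈ 0.00629638
mango: (32/71) × (15/32) × (7/32) × (19/32) × (17/32) × (22/32) ≈ 0.010022
Highest score → mango.

mango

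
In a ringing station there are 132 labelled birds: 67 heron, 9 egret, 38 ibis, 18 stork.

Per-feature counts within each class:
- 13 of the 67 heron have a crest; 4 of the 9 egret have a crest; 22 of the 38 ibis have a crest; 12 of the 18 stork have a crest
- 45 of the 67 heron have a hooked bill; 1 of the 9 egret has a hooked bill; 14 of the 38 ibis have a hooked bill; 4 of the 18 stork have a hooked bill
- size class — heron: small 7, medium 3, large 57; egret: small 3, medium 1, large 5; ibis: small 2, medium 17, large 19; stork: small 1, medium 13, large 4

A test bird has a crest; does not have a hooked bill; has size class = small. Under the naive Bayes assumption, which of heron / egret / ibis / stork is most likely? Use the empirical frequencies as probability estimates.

heron: (67/132) × (13/67) × (22/67) × (7/67) ≈ 0.00337863
egret: (9/132) × (4/9) × (8/9) × (3/9) ≈ 0.00897868
ibis: (38/132) × (22/38) × (24/38) × (2/38) ≈ 0.00554017
stork: (18/132) × (12/18) × (14/18) × (1/18) ≈ 0.00392817
Highest score → egret.

egret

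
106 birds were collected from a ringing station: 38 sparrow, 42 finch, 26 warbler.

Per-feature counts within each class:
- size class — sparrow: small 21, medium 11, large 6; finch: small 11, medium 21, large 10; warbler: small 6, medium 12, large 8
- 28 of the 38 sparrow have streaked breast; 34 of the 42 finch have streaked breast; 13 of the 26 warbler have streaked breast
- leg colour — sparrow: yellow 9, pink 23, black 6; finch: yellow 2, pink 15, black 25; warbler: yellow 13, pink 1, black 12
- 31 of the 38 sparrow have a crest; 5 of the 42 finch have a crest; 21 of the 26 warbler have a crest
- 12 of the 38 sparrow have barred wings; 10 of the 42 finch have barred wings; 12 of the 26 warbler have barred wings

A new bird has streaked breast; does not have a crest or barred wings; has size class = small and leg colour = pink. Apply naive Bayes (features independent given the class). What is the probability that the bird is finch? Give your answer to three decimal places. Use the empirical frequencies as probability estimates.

0.642

sparrow: (38/106) × (21/38) × (28/38) × (23/38) × (7/38) × (26/38) ≈ 0.0111362
finch: (42/106) × (11/42) × (34/42) × (15/42) × (37/42) × (32/42) ≈ 0.0201378
warbler: (26/106) × (6/26) × (13/26) × (1/26) × (5/26) × (14/26) ≈ 0.000112718
P(finch | x) = 0.0201378 / 0.031386718 ≈ 0.642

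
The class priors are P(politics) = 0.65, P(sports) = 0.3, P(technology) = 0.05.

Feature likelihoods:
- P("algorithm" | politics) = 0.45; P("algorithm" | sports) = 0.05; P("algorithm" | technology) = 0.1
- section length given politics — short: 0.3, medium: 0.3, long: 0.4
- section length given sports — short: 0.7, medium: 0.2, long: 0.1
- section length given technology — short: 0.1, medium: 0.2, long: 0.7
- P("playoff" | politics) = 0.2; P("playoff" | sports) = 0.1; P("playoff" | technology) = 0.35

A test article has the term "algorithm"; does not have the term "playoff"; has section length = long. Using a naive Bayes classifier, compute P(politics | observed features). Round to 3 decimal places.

0.963

politics: 0.65 × 0.45 × 0.4 × (1−0.2) = 0.0936
sports: 0.3 × 0.05 × 0.1 × (1−0.1) = 0.00135
technology: 0.05 × 0.1 × 0.7 × (1−0.35) = 0.002275
P(politics | x) = 0.0936 / 0.097225 ≈ 0.963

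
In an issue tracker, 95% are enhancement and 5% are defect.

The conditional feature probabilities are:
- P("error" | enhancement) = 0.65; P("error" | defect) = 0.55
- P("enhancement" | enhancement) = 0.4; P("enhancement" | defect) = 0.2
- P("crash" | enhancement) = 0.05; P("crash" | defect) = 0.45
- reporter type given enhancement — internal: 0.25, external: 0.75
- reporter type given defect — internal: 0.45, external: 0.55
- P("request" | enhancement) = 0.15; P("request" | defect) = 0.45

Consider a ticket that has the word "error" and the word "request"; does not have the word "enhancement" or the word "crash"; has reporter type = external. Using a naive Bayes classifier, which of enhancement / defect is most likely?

enhancement

enhancement: 0.95 × 0.65 × (1−0.4) × (1−0.05) × 0.75 × 0.15 = 0.0395971875
defect: 0.05 × 0.55 × (1−0.2) × (1−0.45) × 0.55 × 0.45 = 0.00299475
Highest score → enhancement.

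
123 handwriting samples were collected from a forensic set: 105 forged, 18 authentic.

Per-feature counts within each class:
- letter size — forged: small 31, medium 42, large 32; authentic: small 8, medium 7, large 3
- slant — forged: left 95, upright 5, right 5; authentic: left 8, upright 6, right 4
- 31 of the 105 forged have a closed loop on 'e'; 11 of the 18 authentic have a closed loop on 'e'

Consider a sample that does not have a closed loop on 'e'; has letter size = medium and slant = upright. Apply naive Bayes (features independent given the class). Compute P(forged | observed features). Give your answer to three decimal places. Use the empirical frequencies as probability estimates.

forged: (105/123) × (42/105) × (5/105) × (74/105) ≈ 0.0114595
authentic: (18/123) × (7/18) × (6/18) × (7/18) ≈ 0.0073773
P(forged | x) = 0.0114595 / 0.0188368 ≈ 0.608

0.608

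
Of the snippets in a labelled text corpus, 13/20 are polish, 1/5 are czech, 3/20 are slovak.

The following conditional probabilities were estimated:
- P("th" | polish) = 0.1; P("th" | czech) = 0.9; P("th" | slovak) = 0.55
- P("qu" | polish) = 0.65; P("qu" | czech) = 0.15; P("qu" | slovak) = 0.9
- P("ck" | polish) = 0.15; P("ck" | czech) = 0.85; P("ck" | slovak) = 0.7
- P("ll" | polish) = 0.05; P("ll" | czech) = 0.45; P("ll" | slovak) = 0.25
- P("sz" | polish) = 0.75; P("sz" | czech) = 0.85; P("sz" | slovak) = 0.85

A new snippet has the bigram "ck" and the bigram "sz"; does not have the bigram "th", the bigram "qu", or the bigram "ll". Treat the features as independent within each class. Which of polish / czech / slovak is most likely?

polish: 0.65 × (1−0.1) × (1−0.65) × 0.15 × (1−0.05) × 0.75 = 0.02188265625
czech: 0.2 × (1−0.9) × (1−0.15) × 0.85 × (1−0.45) × 0.85 = 0.006755375
slovak: 0.15 × (1−0.55) × (1−0.9) × 0.7 × (1−0.25) × 0.85 = 0.0030121875
Highest score → polish.

polish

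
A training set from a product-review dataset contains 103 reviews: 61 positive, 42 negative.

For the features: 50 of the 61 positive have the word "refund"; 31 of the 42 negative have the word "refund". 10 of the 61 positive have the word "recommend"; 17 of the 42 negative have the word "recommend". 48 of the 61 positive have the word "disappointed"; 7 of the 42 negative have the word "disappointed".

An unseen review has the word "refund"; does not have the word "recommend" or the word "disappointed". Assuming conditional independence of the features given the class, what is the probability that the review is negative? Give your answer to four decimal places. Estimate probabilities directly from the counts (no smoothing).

0.6332

positive: (61/103) × (50/61) × (51/61) × (13/61) ≈ 0.0864941
negative: (42/103) × (31/42) × (25/42) × (35/42) ≈ 0.149291
P(negative | x) = 0.149291 / 0.2357851 ≈ 0.6332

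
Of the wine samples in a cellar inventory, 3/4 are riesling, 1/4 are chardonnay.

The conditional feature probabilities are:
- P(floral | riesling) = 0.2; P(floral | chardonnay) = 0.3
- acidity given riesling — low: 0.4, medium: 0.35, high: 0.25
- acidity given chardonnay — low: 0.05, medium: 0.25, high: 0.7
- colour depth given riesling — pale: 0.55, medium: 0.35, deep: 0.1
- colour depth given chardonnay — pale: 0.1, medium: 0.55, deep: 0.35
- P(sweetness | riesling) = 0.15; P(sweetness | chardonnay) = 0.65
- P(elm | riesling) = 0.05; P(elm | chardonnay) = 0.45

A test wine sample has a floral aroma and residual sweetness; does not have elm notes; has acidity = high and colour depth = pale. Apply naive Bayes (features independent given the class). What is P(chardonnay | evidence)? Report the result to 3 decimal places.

riesling: 0.75 × 0.2 × 0.25 × 0.55 × 0.15 × (1−0.05) = 0.0029390625
chardonnay: 0.25 × 0.3 × 0.7 × 0.1 × 0.65 × (1−0.45) = 0.001876875
P(chardonnay | x) = 0.001876875 / 0.0048159375 ≈ 0.390

0.390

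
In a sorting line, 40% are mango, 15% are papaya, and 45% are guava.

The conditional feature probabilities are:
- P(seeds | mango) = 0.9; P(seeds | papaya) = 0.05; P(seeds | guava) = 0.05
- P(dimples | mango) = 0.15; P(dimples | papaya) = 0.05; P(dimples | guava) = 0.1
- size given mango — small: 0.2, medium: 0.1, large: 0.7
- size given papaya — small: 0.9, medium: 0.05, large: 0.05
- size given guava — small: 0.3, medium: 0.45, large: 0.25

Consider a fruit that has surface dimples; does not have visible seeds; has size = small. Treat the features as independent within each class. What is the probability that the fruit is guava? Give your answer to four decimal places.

mango: 0.4 × (1−0.9) × 0.15 × 0.2 = 0.0012
papaya: 0.15 × (1−0.05) × 0.05 × 0.9 = 0.0064125
guava: 0.45 × (1−0.05) × 0.1 × 0.3 = 0.012825
P(guava | x) = 0.012825 / 0.0204375 ≈ 0.6275

0.6275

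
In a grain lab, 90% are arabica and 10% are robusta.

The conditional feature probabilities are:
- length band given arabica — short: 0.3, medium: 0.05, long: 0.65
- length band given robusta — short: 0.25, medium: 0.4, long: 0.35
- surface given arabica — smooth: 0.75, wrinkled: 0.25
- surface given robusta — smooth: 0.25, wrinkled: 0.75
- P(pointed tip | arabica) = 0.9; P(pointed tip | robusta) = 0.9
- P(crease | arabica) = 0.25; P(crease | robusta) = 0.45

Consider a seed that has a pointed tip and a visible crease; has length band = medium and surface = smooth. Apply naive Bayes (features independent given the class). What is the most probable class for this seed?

arabica: 0.9 × 0.05 × 0.75 × 0.9 × 0.25 = 0.00759375
robusta: 0.1 × 0.4 × 0.25 × 0.9 × 0.45 = 0.00405
Highest score → arabica.

arabica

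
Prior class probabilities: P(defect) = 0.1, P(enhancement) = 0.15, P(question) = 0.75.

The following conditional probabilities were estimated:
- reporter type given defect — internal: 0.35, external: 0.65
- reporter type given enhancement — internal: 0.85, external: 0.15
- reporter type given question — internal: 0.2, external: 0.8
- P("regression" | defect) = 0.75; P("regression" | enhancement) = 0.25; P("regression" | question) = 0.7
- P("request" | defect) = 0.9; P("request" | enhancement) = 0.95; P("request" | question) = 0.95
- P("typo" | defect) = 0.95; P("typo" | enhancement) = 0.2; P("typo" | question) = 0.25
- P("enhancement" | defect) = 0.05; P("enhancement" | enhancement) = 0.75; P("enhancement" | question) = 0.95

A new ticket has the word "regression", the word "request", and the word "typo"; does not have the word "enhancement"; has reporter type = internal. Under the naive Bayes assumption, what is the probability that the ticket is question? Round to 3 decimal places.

defect: 0.1 × 0.35 × 0.75 × 0.9 × 0.95 × (1−0.05) = 0.0213215625
enhancement: 0.15 × 0.85 × 0.25 × 0.95 × 0.2 × (1−0.75) = 0.0015140625
question: 0.75 × 0.2 × 0.7 × 0.95 × 0.25 × (1−0.95) = 0.001246875
P(question | x) = 0.001246875 / 0.0240825 ≈ 0.052

0.052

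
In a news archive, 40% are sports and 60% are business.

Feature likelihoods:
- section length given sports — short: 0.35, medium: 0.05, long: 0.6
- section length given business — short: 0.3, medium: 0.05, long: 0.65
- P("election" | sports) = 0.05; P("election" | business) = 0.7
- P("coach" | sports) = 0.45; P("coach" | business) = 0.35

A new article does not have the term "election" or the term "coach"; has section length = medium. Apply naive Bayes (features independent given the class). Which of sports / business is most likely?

sports

sports: 0.4 × 0.05 × (1−0.05) × (1−0.45) = 0.01045
business: 0.6 × 0.05 × (1−0.7) × (1−0.35) = 0.00585
Highest score → sports.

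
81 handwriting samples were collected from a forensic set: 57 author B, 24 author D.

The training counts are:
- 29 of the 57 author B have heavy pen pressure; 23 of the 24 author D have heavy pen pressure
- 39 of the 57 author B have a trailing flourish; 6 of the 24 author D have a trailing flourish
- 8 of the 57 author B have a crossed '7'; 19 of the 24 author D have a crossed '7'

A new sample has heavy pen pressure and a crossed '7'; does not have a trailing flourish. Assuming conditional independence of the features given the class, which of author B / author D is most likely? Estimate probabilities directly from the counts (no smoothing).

author D

author B: (57/81) × (29/57) × (18/57) × (8/57) ≈ 0.0158681
author D: (24/81) × (23/24) × (18/24) × (19/24) ≈ 0.168596
Highest score → author D.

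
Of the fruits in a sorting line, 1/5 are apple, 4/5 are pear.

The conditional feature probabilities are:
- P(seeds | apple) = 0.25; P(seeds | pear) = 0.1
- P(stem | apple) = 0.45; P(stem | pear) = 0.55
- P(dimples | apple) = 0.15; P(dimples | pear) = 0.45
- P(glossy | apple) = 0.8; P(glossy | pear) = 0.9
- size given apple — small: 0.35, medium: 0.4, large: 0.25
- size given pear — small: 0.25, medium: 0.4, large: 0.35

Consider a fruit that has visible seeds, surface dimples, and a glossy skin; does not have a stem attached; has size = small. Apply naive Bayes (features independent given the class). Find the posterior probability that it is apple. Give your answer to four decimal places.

0.2406

apple: 0.2 × 0.25 × (1−0.45) × 0.15 × 0.8 × 0.35 = 0.001155
pear: 0.8 × 0.1 × (1−0.55) × 0.45 × 0.9 × 0.25 = 0.003645
P(apple | x) = 0.001155 / 0.0048 ≈ 0.2406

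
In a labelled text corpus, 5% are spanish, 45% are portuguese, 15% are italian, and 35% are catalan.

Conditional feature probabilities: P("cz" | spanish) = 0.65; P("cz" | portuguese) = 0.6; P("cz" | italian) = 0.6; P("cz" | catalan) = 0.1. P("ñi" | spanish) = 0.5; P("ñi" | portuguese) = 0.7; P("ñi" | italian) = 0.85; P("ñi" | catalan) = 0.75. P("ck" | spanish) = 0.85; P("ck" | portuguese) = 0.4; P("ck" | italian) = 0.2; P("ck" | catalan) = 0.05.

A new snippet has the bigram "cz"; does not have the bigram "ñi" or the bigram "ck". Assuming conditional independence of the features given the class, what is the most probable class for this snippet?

spanish: 0.05 × 0.65 × (1−0.5) × (1−0.85) = 0.0024375
portuguese: 0.45 × 0.6 × (1−0.7) × (1−0.4) = 0.0486
italian: 0.15 × 0.6 × (1−0.85) × (1−0.2) = 0.0108
catalan: 0.35 × 0.1 × (1−0.75) × (1−0.05) = 0.0083125
Highest score → portuguese.

portuguese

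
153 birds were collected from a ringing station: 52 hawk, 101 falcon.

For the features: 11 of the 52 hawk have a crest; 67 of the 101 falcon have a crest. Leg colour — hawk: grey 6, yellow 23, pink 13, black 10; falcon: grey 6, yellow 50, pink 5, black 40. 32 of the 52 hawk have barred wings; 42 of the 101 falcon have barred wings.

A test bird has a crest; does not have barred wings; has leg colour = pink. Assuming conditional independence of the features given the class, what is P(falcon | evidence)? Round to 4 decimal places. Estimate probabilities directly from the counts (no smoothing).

hawk: (52/153) × (11/52) × (13/52) × (20/52) ≈ 0.00691302
falcon: (101/153) × (67/101) × (5/101) × (59/101) ≈ 0.0126638
P(falcon | x) = 0.0126638 / 0.01957682 ≈ 0.6469

0.6469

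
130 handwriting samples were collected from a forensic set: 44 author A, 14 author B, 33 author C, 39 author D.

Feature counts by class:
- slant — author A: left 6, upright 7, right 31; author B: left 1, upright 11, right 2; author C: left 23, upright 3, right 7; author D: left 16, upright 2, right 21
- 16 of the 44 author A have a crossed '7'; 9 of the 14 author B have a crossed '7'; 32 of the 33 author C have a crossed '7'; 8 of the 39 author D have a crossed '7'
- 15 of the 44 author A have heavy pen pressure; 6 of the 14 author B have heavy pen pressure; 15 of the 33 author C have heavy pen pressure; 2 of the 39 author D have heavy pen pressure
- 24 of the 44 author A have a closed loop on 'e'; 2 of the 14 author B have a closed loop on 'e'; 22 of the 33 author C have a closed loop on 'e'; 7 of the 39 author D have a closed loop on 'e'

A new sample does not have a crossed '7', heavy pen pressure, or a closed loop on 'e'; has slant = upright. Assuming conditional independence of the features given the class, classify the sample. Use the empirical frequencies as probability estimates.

author B

author A: (44/130) × (7/44) × (28/44) × (29/44) × (20/44) ≈ 0.0102656
author B: (14/130) × (11/14) × (5/14) × (8/14) × (12/14) ≈ 0.0148015
author C: (33/130) × (3/33) × (1/33) × (18/33) × (11/33) ≈ 0.000127146
author D: (39/130) × (2/39) × (31/39) × (37/39) × (32/39) ≈ 0.00951933
Highest score → author B.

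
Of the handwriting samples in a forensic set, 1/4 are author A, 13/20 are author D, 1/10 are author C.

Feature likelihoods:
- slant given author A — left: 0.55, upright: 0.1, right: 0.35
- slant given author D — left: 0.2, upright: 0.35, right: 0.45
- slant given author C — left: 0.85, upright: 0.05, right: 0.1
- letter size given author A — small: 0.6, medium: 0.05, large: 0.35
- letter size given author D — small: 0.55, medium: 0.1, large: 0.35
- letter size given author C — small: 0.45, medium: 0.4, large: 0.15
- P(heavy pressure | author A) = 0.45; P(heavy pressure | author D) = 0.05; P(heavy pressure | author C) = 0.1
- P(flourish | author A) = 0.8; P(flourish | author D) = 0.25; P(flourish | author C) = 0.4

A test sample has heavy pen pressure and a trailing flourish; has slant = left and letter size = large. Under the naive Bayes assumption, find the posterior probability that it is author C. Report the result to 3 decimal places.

author A: 0.25 × 0.55 × 0.35 × 0.45 × 0.8 = 0.017325
author D: 0.65 × 0.2 × 0.35 × 0.05 × 0.25 = 0.00056875
author C: 0.1 × 0.85 × 0.15 × 0.1 × 0.4 = 0.00051
P(author C | x) = 0.00051 / 0.01840375 ≈ 0.028

0.028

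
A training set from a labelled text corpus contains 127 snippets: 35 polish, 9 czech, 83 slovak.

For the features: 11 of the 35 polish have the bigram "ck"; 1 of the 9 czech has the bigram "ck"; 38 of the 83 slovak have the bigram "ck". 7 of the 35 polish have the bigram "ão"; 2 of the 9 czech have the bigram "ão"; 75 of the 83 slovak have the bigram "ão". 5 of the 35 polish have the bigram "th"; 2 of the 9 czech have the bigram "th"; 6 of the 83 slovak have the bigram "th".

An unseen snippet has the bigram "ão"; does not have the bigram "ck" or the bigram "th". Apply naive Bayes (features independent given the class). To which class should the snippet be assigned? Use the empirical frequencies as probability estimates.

polish: (35/127) × (24/35) × (7/35) × (30/35) ≈ 0.032396
czech: (9/127) × (8/9) × (2/9) × (7/9) ≈ 0.0108875
slovak: (83/127) × (45/83) × (75/83) × (77/83) ≈ 0.297033
Highest score → slovak.

slovak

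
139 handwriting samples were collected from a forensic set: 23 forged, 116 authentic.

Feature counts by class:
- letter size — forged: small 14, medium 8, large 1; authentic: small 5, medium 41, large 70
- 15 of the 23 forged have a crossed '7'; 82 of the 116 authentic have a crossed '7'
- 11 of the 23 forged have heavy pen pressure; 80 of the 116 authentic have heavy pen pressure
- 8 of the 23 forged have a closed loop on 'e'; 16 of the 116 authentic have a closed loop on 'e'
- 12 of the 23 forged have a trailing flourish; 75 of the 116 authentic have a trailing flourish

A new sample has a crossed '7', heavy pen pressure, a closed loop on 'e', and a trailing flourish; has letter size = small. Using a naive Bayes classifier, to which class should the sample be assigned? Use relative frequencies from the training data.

forged

forged: (23/139) × (14/23) × (15/23) × (11/23) × (8/23) × (12/23) ≈ 0.00570108
authentic: (116/139) × (5/116) × (82/116) × (80/116) × (16/116) × (75/116) ≈ 0.0015639
Highest score → forged.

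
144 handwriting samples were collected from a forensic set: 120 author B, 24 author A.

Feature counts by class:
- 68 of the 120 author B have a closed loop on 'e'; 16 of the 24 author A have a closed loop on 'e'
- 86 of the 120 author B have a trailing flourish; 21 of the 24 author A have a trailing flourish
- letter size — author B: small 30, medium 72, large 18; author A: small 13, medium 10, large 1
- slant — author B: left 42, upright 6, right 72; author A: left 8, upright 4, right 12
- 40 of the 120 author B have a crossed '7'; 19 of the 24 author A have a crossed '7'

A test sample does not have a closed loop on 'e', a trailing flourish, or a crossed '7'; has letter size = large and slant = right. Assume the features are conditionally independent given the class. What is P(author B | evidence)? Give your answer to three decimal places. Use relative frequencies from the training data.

0.995

author B: (120/144) × (52/120) × (34/120) × (18/120) × (72/120) × (80/120) ≈ 0.00613889
author A: (24/144) × (8/24) × (3/24) × (1/24) × (12/24) × (5/24) ≈ 0.0000301408
P(author B | x) = 0.00613889 / 0.0061690308 ≈ 0.995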